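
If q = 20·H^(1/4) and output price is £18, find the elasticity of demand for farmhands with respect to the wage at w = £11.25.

MP_H = (1/4)·20·H^(-3/4), so P·MP_H = w gives 90·H^(-3/4) = w.
Solving, H(w) = (90/w)^(4/3). This is a constant-elasticity form: H ∝ w^(−4/3), so ε = −4/3.

ε = -4/3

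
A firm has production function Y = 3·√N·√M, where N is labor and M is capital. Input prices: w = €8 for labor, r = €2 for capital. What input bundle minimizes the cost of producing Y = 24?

N* = 4, M* = 16

Cost minimization requires the marginal rate of technical substitution to equal the input-price ratio: MP_N/MP_M = w/r.
Here MP_N/MP_M = (1/2)·(M/N)/(1/2) = (M/N). Setting this equal to 8/2 = 4 gives M = 4N.
Substituting into Y = 24: 3·N^(1/2)·(4N)^(1/2) = 24.
Solving, N = 4 and M = 16.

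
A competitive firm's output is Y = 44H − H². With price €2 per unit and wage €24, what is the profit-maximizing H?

The marginal product of H is MP_H = 44 − 2H.
A price-taking firm hires until the value of the marginal product equals the wage: P·MP_H = w, so 2·(44 − 2H) = 24.
Then 44 − 2H = 12, giving H = 16.

H* = 16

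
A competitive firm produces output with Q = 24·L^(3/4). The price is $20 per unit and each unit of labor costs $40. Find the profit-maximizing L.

MP_L = (3/4)·24·L^(-1/4) = 18·L^(-1/4).
Profit maximization for a price taker requires P·MP_L = w: 20·18·L^(-1/4) = 40.
So L^(-1/4) = 1/9, which gives L = 6561.

L* = 6561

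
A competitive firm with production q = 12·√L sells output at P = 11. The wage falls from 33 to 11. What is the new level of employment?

L* = 36

From P·MP_L = w with MP_L = 6·L^(-1/2), the labor demand is L(w) = (66/w)^(2).
At w = 33: L = 4. At w = 11: L = 36.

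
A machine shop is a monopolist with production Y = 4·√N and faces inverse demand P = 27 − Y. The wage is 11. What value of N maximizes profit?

N* = 4

Marginal revenue from the inverse demand is MR = 27 − 2Y.
The marginal product is MP_N = 2·N^(-1/2).
A monopolist hires until marginal revenue product equals the wage: MR·MP_N = w.
At N, Y = 4·√N. Substituting and solving: (27 − 8·√N)·2·N^(-1/2) = 11 gives N = 4.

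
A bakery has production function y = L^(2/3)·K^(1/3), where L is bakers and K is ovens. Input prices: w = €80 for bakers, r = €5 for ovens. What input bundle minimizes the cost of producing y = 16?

L* = 8, K* = 64

Cost minimization requires the marginal rate of technical substitution to equal the input-price ratio: MP_L/MP_K = w/r.
Here MP_L/MP_K = (2/3)·(K/L)/(1/3) = 2·(K/L). Setting this equal to 80/5 = 16 gives K = 8L.
Substituting into y = 16: L^(2/3)·(8L)^(1/3) = 16.
Solving, L = 8 and K = 64.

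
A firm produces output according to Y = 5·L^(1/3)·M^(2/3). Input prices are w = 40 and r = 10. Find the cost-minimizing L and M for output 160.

L* = 8, M* = 64

Cost minimization requires the marginal rate of technical substitution to equal the input-price ratio: MP_L/MP_M = w/r.
Here MP_L/MP_M = (1/3)·(M/L)/(2/3) = 0.5·(M/L). Setting this equal to 40/10 = 4 gives M = 8L.
Substituting into Y = 160: 5·L^(1/3)·(8L)^(2/3) = 160.
Solving, L = 8 and M = 64.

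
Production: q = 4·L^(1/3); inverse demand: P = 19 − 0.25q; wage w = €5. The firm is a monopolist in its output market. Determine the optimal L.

Marginal revenue from the inverse demand is MR = 19 − 0.5q.
The marginal product is MP_L = (4/3)·L^(-2/3).
A monopolist hires until marginal revenue product equals the wage: MR·MP_L = w.
At L, q = 4·L^(1/3). Substituting and solving: (19 − 2·L^(1/3))·(4/3)·L^(-2/3) = 5 gives L = 8.

L* = 8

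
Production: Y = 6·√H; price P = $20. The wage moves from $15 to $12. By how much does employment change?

ΔH = 9

From P·MP_H = w with MP_H = 3·H^(-1/2), the labor demand is H(w) = (60/w)^(2).
At w = 15: H = 16. At w = 12: H = 25.
ΔH = 25 − 16 = 9.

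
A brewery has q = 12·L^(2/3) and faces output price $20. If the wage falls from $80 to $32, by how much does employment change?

ΔL = 117

From P·MP_L = w with MP_L = 8·L^(-1/3), the labor demand is L(w) = (160/w)^(3).
At w = 80: L = 8. At w = 32: L = 125.
ΔL = 125 − 8 = 117.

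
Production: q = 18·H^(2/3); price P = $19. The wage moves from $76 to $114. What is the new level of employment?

H* = 8

From P·MP_H = w with MP_H = 12·H^(-1/3), the labor demand is H(w) = (228/w)^(3).
At w = 76: H = 27. At w = 114: H = 8.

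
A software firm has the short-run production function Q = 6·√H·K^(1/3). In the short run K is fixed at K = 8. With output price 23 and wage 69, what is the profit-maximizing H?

H* = 4

With K = 8, MP_H = (1/2)·6·H^(-1/2)·8^(1/3) = 6·H^(-1/2).
Profit maximization for a price taker requires P·MP_H = w: 23·6·H^(-1/2) = 69.
So H^(-1/2) = 0.5, which gives H = 4.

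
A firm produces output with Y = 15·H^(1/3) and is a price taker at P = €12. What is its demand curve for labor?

H(w) = (60/w)^(3/2)

MP_H = (1/3)·15·H^(-2/3) = 5·H^(-2/3).
Setting P·MP_H = w: 60·H^(-2/3) = w.
Solving for H: H^(-2/3) = w/60, so H = (60/w)^(3/2).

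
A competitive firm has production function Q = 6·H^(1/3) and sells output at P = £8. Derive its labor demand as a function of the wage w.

H(w) = (16/w)^(3/2)

MP_H = (1/3)·6·H^(-2/3) = 2·H^(-2/3).
Setting P·MP_H = w: 16·H^(-2/3) = w.
Solving for H: H^(-2/3) = w/16, so H = (16/w)^(3/2).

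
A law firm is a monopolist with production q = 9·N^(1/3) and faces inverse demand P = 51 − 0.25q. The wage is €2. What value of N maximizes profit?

Marginal revenue from the inverse demand is MR = 51 − 0.5q.
The marginal product is MP_N = 3·N^(-2/3).
A monopolist hires until marginal revenue product equals the wage: MR·MP_N = w.
At N, q = 9·N^(1/3). Substituting and solving: (51 − 4.5·N^(1/3))·3·N^(-2/3) = 2 gives N = 216.

N* = 216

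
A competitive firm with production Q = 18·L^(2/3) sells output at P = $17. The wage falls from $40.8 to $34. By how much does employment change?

ΔL = 91

From P·MP_L = w with MP_L = 12·L^(-1/3), the labor demand is L(w) = (204/w)^(3).
At w = 40.8: L = 125. At w = 34: L = 216.
ΔL = 216 − 125 = 91.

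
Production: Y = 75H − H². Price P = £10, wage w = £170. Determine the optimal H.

H* = 29

The marginal product of H is MP_H = 75 − 2H.
A price-taking firm hires until the value of the marginal product equals the wage: P·MP_H = w, so 10·(75 − 2H) = 170.
Then 75 − 2H = 17, giving H = 29.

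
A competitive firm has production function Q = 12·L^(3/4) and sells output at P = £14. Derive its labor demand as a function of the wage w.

L(w) = (126/w)^(4)

MP_L = (3/4)·12·L^(-1/4) = 9·L^(-1/4).
Setting P·MP_L = w: 126·L^(-1/4) = w.
Solving for L: L^(-1/4) = w/126, so L = (126/w)^(4).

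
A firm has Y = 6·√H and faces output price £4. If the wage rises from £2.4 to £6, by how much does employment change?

ΔH = -21

From P·MP_H = w with MP_H = 3·H^(-1/2), the labor demand is H(w) = (12/w)^(2).
At w = 2.4: H = 25. At w = 6: H = 4.
ΔH = 4 − 25 = -21.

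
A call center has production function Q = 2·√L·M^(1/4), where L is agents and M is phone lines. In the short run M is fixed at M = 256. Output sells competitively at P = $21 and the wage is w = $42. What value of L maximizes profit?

With M = 256, MP_L = (1/2)·2·L^(-1/2)·256^(1/4) = 4·L^(-1/2).
Profit maximization for a price taker requires P·MP_L = w: 21·4·L^(-1/2) = 42.
So L^(-1/2) = 0.5, which gives L = 4.

L* = 4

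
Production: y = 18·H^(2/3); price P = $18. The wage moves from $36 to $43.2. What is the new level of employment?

From P·MP_H = w with MP_H = 12·H^(-1/3), the labor demand is H(w) = (216/w)^(3).
At w = 36: H = 216. At w = 43.2: H = 125.

H* = 125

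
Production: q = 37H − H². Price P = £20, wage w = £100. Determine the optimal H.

The marginal product of H is MP_H = 37 − 2H.
A price-taking firm hires until the value of the marginal product equals the wage: P·MP_H = w, so 20·(37 − 2H) = 100.
Then 37 − 2H = 5, giving H = 16.

H* = 16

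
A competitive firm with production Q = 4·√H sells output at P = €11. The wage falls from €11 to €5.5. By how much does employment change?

From P·MP_H = w with MP_H = 2·H^(-1/2), the labor demand is H(w) = (22/w)^(2).
At w = 11: H = 4. At w = 5.5: H = 16.
ΔH = 16 − 4 = 12.

ΔH = 12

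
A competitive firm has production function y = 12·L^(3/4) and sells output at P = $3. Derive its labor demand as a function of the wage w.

MP_L = (3/4)·12·L^(-1/4) = 9·L^(-1/4).
Setting P·MP_L = w: 27·L^(-1/4) = w.
Solving for L: L^(-1/4) = w/27, so L = (27/w)^(4).

L(w) = 531441/w^(4)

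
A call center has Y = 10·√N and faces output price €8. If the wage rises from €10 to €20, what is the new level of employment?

N* = 4

From P·MP_N = w with MP_N = 5·N^(-1/2), the labor demand is N(w) = (40/w)^(2).
At w = 10: N = 16. At w = 20: N = 4.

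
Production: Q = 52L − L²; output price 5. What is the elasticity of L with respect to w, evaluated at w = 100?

ε = -0.625

From P·MP_L = w with MP_L = 52 − 2L, labor demand is L(w) = (52 − w/5)/2.
dL/dw = −1/(10) = -0.1.
At w = 100, L = 16, so ε = (dL/dw)·(w/L) = (-0.1)·(100/16) = -0.625.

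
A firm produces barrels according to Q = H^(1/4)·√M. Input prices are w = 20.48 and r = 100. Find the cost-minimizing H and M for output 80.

H* = 625, M* = 256

Cost minimization requires the marginal rate of technical substitution to equal the input-price ratio: MP_H/MP_M = w/r.
Here MP_H/MP_M = (1/4)·(M/H)/(1/2) = 0.5·(M/H). Setting this equal to 20.48/100 = 0.2048 gives M = 0.4096H.
Substituting into Q = 80: H^(1/4)·(0.4096H)^(1/2) = 80.
Solving, H = 625 and M = 256.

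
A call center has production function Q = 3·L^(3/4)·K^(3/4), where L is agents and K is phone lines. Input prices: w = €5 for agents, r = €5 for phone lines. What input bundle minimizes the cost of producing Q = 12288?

L* = 256, K* = 256

Cost minimization requires the marginal rate of technical substitution to equal the input-price ratio: MP_L/MP_K = w/r.
Here MP_L/MP_K = (3/4)·(K/L)/(3/4) = (K/L). Setting this equal to 5/5 = 1 gives K = L.
Substituting into Q = 12288: 3·L^(3/4)·(L)^(3/4) = 12288.
Solving, L = 256 and K = 256.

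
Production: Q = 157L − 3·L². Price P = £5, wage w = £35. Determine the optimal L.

L* = 25

The marginal product of L is MP_L = 157 − 6L.
A price-taking firm hires until the value of the marginal product equals the wage: P·MP_L = w, so 5·(157 − 6L) = 35.
Then 157 − 6L = 7, giving L = 25.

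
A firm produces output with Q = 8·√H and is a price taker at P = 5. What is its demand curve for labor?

H(w) = 400/w²

MP_H = (1/2)·8·H^(-1/2) = 4·H^(-1/2).
Setting P·MP_H = w: 20·H^(-1/2) = w.
Solving for H: H^(-1/2) = w/20, so H = (20/w)^(2).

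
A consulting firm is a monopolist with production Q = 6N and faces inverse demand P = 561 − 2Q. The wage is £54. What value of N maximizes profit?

N* = 23

Marginal revenue from the inverse demand is MR = 561 − 4Q.
The marginal product is MP_N = 6.
A monopolist hires until marginal revenue product equals the wage: MR·MP_N = w.
(561 − 24N)·6 = 54, so N = 23.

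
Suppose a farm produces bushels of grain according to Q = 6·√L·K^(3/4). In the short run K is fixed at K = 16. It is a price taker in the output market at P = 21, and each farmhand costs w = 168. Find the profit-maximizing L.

With K = 16, MP_L = (1/2)·6·L^(-1/2)·16^(3/4) = 24·L^(-1/2).
Profit maximization for a price taker requires P·MP_L = w: 21·24·L^(-1/2) = 168.
So L^(-1/2) = 1/3, which gives L = 9.

L* = 9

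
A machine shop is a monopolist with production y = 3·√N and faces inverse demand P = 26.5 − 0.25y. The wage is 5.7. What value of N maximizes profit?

Marginal revenue from the inverse demand is MR = 26.5 − 0.5y.
The marginal product is MP_N = 1.5·N^(-1/2).
A monopolist hires until marginal revenue product equals the wage: MR·MP_N = w.
At N, y = 3·√N. Substituting and solving: (26.5 − 1.5·√N)·1.5·N^(-1/2) = 5.7 gives N = 25.

N* = 25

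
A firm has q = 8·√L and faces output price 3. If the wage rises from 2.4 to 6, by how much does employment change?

ΔL = -21

From P·MP_L = w with MP_L = 4·L^(-1/2), the labor demand is L(w) = (12/w)^(2).
At w = 2.4: L = 25. At w = 6: L = 4.
ΔL = 4 − 25 = -21.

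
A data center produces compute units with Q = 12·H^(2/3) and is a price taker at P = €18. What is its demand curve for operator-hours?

H(w) = 2985984/w³

MP_H = (2/3)·12·H^(-1/3) = 8·H^(-1/3).
Setting P·MP_H = w: 144·H^(-1/3) = w.
Solving for H: H^(-1/3) = w/144, so H = (144/w)^(3).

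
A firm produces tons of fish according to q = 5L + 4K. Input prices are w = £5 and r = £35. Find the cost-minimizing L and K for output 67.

The inputs are perfect substitutes, so the firm uses whichever has the lower cost per unit of output.
Cost per unit of output via L is w/5 = 1; via K it is r/4 = 8.75. L is cheaper.
Producing q = 67 with L alone: L = 13.4, K = 0.

L* = 13.4, K* = 0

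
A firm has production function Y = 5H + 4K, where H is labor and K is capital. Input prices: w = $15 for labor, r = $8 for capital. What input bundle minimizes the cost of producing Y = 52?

The inputs are perfect substitutes, so the firm uses whichever has the lower cost per unit of output.
Cost per unit of output via H is w/5 = 3; via K it is r/4 = 2. K is cheaper.
Producing Y = 52 with K alone: H = 0, K = 13.

H* = 0, K* = 13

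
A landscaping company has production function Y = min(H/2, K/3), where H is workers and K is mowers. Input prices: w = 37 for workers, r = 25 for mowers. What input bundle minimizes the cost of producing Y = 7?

With a fixed-proportions technology, the cost-minimizing bundle uses no slack in either input: H/2 = K/3 = Y.
So H = 2·7 = 14 and K = 3·7 = 21.

H* = 14, K* = 21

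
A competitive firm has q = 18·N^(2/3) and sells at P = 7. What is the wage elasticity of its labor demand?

ε = -3

MP_N = (2/3)·18·N^(-1/3), so P·MP_N = w gives 84·N^(-1/3) = w.
Solving, N(w) = (84/w)^(3). This is a constant-elasticity form: N ∝ w^(−3), so ε = −3.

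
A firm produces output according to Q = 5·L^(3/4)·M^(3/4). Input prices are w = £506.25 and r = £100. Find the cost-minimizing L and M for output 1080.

L* = 16, M* = 81

Cost minimization requires the marginal rate of technical substitution to equal the input-price ratio: MP_L/MP_M = w/r.
Here MP_L/MP_M = (3/4)·(M/L)/(3/4) = (M/L). Setting this equal to 506.25/100 = 5.0625 gives M = 5.0625L.
Substituting into Q = 1080: 5·L^(3/4)·(5.0625L)^(3/4) = 1080.
Solving, L = 16 and M = 81.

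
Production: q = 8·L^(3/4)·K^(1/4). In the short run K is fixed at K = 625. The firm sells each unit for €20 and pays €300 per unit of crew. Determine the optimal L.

L* = 16

With K = 625, MP_L = (3/4)·8·L^(-1/4)·625^(1/4) = 30·L^(-1/4).
Profit maximization for a price taker requires P·MP_L = w: 20·30·L^(-1/4) = 300.
So L^(-1/4) = 0.5, which gives L = 16.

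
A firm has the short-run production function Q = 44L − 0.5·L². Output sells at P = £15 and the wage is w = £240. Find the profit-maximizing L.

The marginal product of L is MP_L = 44 − L.
A price-taking firm hires until the value of the marginal product equals the wage: P·MP_L = w, so 15·(44 − L) = 240.
Then 44 − L = 16, giving L = 28.

L* = 28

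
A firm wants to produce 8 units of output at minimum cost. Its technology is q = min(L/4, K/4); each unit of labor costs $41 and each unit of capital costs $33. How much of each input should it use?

With a fixed-proportions technology, the cost-minimizing bundle uses no slack in either input: L/4 = K/4 = q.
So L = 4·8 = 32 and K = 4·8 = 32.

L* = 32, K* = 32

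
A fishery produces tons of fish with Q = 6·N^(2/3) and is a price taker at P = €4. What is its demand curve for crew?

N(w) = 4096/w³

MP_N = (2/3)·6·N^(-1/3) = 4·N^(-1/3).
Setting P·MP_N = w: 16·N^(-1/3) = w.
Solving for N: N^(-1/3) = w/16, so N = (16/w)^(3).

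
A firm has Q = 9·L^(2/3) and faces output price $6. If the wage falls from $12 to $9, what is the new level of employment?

From P·MP_L = w with MP_L = 6·L^(-1/3), the labor demand is L(w) = (36/w)^(3).
At w = 12: L = 27. At w = 9: L = 64.

L* = 64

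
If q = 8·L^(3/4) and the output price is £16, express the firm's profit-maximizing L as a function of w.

L(w) = (96/w)^(4)

MP_L = (3/4)·8·L^(-1/4) = 6·L^(-1/4).
Setting P·MP_L = w: 96·L^(-1/4) = w.
Solving for L: L^(-1/4) = w/96, so L = (96/w)^(4).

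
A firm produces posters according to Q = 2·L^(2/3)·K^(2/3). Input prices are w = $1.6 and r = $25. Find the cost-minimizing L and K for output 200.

Cost minimization requires the marginal rate of technical substitution to equal the input-price ratio: MP_L/MP_K = w/r.
Here MP_L/MP_K = (2/3)·(K/L)/(2/3) = (K/L). Setting this equal to 1.6/25 = 0.064 gives K = 0.064L.
Substituting into Q = 200: 2·L^(2/3)·(0.064L)^(2/3) = 200.
Solving, L = 125 and K = 8.

L* = 125, K* = 8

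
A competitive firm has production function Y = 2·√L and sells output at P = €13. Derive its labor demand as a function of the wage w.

MP_L = (1/2)·2·L^(-1/2) = L^(-1/2).
Setting P·MP_L = w: 13·L^(-1/2) = w.
Solving for L: L^(-1/2) = w/13, so L = (13/w)^(2).

L(w) = 169/w²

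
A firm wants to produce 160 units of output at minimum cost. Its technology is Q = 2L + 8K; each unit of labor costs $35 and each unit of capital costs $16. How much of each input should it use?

L* = 0, K* = 20

The inputs are perfect substitutes, so the firm uses whichever has the lower cost per unit of output.
Cost per unit of output via L is w/2 = 17.5; via K it is r/8 = 2. K is cheaper.
Producing Q = 160 with K alone: L = 0, K = 20.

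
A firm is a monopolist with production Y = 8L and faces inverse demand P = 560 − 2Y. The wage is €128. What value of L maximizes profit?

L* = 17

Marginal revenue from the inverse demand is MR = 560 − 4Y.
The marginal product is MP_L = 8.
A monopolist hires until marginal revenue product equals the wage: MR·MP_L = w.
(560 − 32L)·8 = 128, so L = 17.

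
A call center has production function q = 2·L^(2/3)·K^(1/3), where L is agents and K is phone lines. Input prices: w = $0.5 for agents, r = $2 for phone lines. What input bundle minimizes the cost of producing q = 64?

L* = 64, K* = 8

Cost minimization requires the marginal rate of technical substitution to equal the input-price ratio: MP_L/MP_K = w/r.
Here MP_L/MP_K = (2/3)·(K/L)/(1/3) = 2·(K/L). Setting this equal to 0.5/2 = 0.25 gives K = 0.125L.
Substituting into q = 64: 2·L^(2/3)·(0.125L)^(1/3) = 64.
Solving, L = 64 and K = 8.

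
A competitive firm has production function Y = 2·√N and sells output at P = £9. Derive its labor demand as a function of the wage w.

MP_N = (1/2)·2·N^(-1/2) = N^(-1/2).
Setting P·MP_N = w: 9·N^(-1/2) = w.
Solving for N: N^(-1/2) = w/9, so N = (9/w)^(2).

N(w) = 81/w²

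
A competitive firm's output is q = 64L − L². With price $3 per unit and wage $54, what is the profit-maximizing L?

The marginal product of L is MP_L = 64 − 2L.
A price-taking firm hires until the value of the marginal product equals the wage: P·MP_L = w, so 3·(64 − 2L) = 54.
Then 64 − 2L = 18, giving L = 23.

L* = 23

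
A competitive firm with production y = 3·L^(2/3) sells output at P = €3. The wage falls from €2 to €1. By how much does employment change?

ΔL = 189

From P·MP_L = w with MP_L = 2·L^(-1/3), the labor demand is L(w) = (6/w)^(3).
At w = 2: L = 27. At w = 1: L = 216.
ΔL = 216 − 27 = 189.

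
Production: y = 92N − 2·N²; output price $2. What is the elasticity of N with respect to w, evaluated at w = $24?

ε = -0.15

From P·MP_N = w with MP_N = 92 − 4N, labor demand is N(w) = (92 − w/2)/4.
dN/dw = −1/(8) = -0.125.
At w = 24, N = 20, so ε = (dN/dw)·(w/N) = (-0.125)·(24/20) = -0.15.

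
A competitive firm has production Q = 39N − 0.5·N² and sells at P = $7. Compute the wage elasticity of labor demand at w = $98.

From P·MP_N = w with MP_N = 39 − N, labor demand is N(w) = 39 − w/7.
dN/dw = −1/(7) = -1/7.
At w = 98, N = 25, so ε = (dN/dw)·(w/N) = (-1/7)·(98/25) = -0.56.

ε = -0.56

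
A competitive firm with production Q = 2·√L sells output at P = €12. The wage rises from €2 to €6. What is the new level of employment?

From P·MP_L = w with MP_L = L^(-1/2), the labor demand is L(w) = (12/w)^(2).
At w = 2: L = 36. At w = 6: L = 4.

L* = 4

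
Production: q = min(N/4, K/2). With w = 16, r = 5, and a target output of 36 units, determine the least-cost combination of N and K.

N* = 144, K* = 72

With a fixed-proportions technology, the cost-minimizing bundle uses no slack in either input: N/4 = K/2 = q.
So N = 4·36 = 144 and K = 2·36 = 72.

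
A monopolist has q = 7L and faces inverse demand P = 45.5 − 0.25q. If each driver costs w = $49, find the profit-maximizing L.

L* = 11

Marginal revenue from the inverse demand is MR = 45.5 − 0.5q.
The marginal product is MP_L = 7.
A monopolist hires until marginal revenue product equals the wage: MR·MP_L = w.
(45.5 − 3.5L)·7 = 49, so L = 11.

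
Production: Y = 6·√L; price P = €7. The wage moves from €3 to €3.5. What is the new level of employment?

L* = 36

From P·MP_L = w with MP_L = 3·L^(-1/2), the labor demand is L(w) = (21/w)^(2).
At w = 3: L = 49. At w = 3.5: L = 36.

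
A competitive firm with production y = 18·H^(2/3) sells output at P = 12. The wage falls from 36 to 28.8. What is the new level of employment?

H* = 125

From P·MP_H = w with MP_H = 12·H^(-1/3), the labor demand is H(w) = (144/w)^(3).
At w = 36: H = 64. At w = 28.8: H = 125.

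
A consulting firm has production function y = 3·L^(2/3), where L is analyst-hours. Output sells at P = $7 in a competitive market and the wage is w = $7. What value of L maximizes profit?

MP_L = (2/3)·3·L^(-1/3) = 2·L^(-1/3).
Profit maximization for a price taker requires P·MP_L = w: 7·2·L^(-1/3) = 7.
So L^(-1/3) = 0.5, which gives L = 8.

L* = 8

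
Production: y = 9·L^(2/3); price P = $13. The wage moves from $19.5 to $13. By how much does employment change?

From P·MP_L = w with MP_L = 6·L^(-1/3), the labor demand is L(w) = (78/w)^(3).
At w = 19.5: L = 64. At w = 13: L = 216.
ΔL = 216 − 64 = 152.

ΔL = 152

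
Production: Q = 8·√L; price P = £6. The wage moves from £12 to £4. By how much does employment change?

ΔL = 32

From P·MP_L = w with MP_L = 4·L^(-1/2), the labor demand is L(w) = (24/w)^(2).
At w = 12: L = 4. At w = 4: L = 36.
ΔL = 36 − 4 = 32.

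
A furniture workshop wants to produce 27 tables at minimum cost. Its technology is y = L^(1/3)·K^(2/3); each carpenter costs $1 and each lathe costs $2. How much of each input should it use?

L* = 27, K* = 27

Cost minimization requires the marginal rate of technical substitution to equal the input-price ratio: MP_L/MP_K = w/r.
Here MP_L/MP_K = (1/3)·(K/L)/(2/3) = 0.5·(K/L). Setting this equal to 1/2 = 0.5 gives K = L.
Substituting into y = 27: L^(1/3)·(L)^(2/3) = 27.
Solving, L = 27 and K = 27.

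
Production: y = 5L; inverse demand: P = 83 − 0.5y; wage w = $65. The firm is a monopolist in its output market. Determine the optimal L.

Marginal revenue from the inverse demand is MR = 83 − y.
The marginal product is MP_L = 5.
A monopolist hires until marginal revenue product equals the wage: MR·MP_L = w.
(83 − 5L)·5 = 65, so L = 14.

L* = 14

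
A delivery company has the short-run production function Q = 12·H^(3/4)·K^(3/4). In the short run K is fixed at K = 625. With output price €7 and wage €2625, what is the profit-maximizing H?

With K = 625, MP_H = (3/4)·12·H^(-1/4)·625^(3/4) = 1125·H^(-1/4).
Profit maximization for a price taker requires P·MP_H = w: 7·1125·H^(-1/4) = 2625.
So H^(-1/4) = 1/3, which gives H = 81.

H* = 81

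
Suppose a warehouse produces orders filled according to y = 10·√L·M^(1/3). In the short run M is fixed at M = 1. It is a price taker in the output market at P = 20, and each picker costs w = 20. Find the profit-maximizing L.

L* = 25

With M = 1, MP_L = (1/2)·10·L^(-1/2)·1^(1/3) = 5·L^(-1/2).
Profit maximization for a price taker requires P·MP_L = w: 20·5·L^(-1/2) = 20.
So L^(-1/2) = 0.2, which gives L = 25.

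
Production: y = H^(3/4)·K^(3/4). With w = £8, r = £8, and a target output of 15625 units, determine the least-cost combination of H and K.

Cost minimization requires the marginal rate of technical substitution to equal the input-price ratio: MP_H/MP_K = w/r.
Here MP_H/MP_K = (3/4)·(K/H)/(3/4) = (K/H). Setting this equal to 8/8 = 1 gives K = H.
Substituting into y = 15625: H^(3/4)·(H)^(3/4) = 15625.
Solving, H = 625 and K = 625.

H* = 625, K* = 625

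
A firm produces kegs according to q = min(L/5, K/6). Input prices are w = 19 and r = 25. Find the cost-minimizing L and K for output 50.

With a fixed-proportions technology, the cost-minimizing bundle uses no slack in either input: L/5 = K/6 = q.
So L = 5·50 = 250 and K = 6·50 = 300.

L* = 250, K* = 300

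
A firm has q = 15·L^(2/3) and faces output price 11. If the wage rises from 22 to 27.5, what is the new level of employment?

L* = 64

From P·MP_L = w with MP_L = 10·L^(-1/3), the labor demand is L(w) = (110/w)^(3).
At w = 22: L = 125. At w = 27.5: L = 64.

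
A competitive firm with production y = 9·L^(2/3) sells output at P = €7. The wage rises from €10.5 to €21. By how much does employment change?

ΔL = -56

From P·MP_L = w with MP_L = 6·L^(-1/3), the labor demand is L(w) = (42/w)^(3).
At w = 10.5: L = 64. At w = 21: L = 8.
ΔL = 8 − 64 = -56.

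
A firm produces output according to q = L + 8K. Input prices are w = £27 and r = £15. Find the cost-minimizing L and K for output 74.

The inputs are perfect substitutes, so the firm uses whichever has the lower cost per unit of output.
Cost per unit of output via L is 27; via K it is 1.875. K is cheaper.
Producing q = 74 with K alone: L = 0, K = 9.25.

L* = 0, K* = 9.25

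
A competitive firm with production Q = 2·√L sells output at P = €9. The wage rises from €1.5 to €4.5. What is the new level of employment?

L* = 4

From P·MP_L = w with MP_L = L^(-1/2), the labor demand is L(w) = (9/w)^(2).
At w = 1.5: L = 36. At w = 4.5: L = 4.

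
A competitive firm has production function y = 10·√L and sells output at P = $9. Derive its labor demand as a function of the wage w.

MP_L = (1/2)·10·L^(-1/2) = 5·L^(-1/2).
Setting P·MP_L = w: 45·L^(-1/2) = w.
Solving for L: L^(-1/2) = w/45, so L = (45/w)^(2).

L(w) = 2025/w²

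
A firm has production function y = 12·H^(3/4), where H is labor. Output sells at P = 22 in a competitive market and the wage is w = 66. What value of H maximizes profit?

H* = 81

MP_H = (3/4)·12·H^(-1/4) = 9·H^(-1/4).
Profit maximization for a price taker requires P·MP_H = w: 22·9·H^(-1/4) = 66.
So H^(-1/4) = 1/3, which gives H = 81.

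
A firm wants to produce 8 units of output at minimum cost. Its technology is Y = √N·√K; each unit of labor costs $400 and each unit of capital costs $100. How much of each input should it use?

Cost minimization requires the marginal rate of technical substitution to equal the input-price ratio: MP_N/MP_K = w/r.
Here MP_N/MP_K = (1/2)·(K/N)/(1/2) = (K/N). Setting this equal to 400/100 = 4 gives K = 4N.
Substituting into Y = 8: N^(1/2)·(4N)^(1/2) = 8.
Solving, N = 4 and K = 16.

N* = 4, K* = 16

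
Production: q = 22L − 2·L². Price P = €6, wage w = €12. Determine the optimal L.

L* = 5

The marginal product of L is MP_L = 22 − 4L.
A price-taking firm hires until the value of the marginal product equals the wage: P·MP_L = w, so 6·(22 − 4L) = 12.
Then 22 − 4L = 2, giving L = 5.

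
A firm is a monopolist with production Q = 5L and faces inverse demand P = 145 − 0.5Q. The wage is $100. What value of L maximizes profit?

Marginal revenue from the inverse demand is MR = 145 − Q.
The marginal product is MP_L = 5.
A monopolist hires until marginal revenue product equals the wage: MR·MP_L = w.
(145 − 5L)·5 = 100, so L = 25.

L* = 25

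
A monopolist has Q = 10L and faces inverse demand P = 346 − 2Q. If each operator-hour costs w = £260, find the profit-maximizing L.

Marginal revenue from the inverse demand is MR = 346 − 4Q.
The marginal product is MP_L = 10.
A monopolist hires until marginal revenue product equals the wage: MR·MP_L = w.
(346 − 40L)·10 = 260, so L = 8.

L* = 8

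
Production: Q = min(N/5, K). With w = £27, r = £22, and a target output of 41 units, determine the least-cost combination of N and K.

N* = 205, K* = 41

With a fixed-proportions technology, the cost-minimizing bundle uses no slack in either input: N/5 = K = Q.
So N = 5·41 = 205 and K = 41.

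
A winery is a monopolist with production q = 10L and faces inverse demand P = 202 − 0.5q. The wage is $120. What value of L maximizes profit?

Marginal revenue from the inverse demand is MR = 202 − q.
The marginal product is MP_L = 10.
A monopolist hires until marginal revenue product equals the wage: MR·MP_L = w.
(202 − 10L)·10 = 120, so L = 19.

L* = 19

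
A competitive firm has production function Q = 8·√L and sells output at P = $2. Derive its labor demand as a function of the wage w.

L(w) = 64/w²

MP_L = (1/2)·8·L^(-1/2) = 4·L^(-1/2).
Setting P·MP_L = w: 8·L^(-1/2) = w.
Solving for L: L^(-1/2) = w/8, so L = (8/w)^(2).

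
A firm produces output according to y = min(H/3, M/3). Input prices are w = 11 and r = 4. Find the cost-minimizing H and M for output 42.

H* = 126, M* = 126

With a fixed-proportions technology, the cost-minimizing bundle uses no slack in either input: H/3 = M/3 = y.
So H = 3·42 = 126 and M = 3·42 = 126.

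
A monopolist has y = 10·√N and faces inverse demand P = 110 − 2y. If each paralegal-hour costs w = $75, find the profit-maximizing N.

Marginal revenue from the inverse demand is MR = 110 − 4y.
The marginal product is MP_N = 5·N^(-1/2).
A monopolist hires until marginal revenue product equals the wage: MR·MP_N = w.
At N, y = 10·√N. Substituting and solving: (110 − 40·√N)·5·N^(-1/2) = 75 gives N = 4.

N* = 4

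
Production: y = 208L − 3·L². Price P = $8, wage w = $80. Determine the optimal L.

L* = 33

The marginal product of L is MP_L = 208 − 6L.
A price-taking firm hires until the value of the marginal product equals the wage: P·MP_L = w, so 8·(208 − 6L) = 80.
Then 208 − 6L = 10, giving L = 33.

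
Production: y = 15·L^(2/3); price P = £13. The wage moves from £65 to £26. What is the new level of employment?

From P·MP_L = w with MP_L = 10·L^(-1/3), the labor demand is L(w) = (130/w)^(3).
At w = 65: L = 8. At w = 26: L = 125.

L* = 125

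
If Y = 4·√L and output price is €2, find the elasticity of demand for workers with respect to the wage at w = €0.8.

MP_L = (1/2)·4·L^(-1/2), so P·MP_L = w gives 4·L^(-1/2) = w.
Solving, L(w) = (4/w)^(2). This is a constant-elasticity form: L ∝ w^(−2), so ε = −2.

ε = -2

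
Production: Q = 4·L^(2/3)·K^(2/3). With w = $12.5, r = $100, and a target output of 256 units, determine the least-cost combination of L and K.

L* = 64, K* = 8

Cost minimization requires the marginal rate of technical substitution to equal the input-price ratio: MP_L/MP_K = w/r.
Here MP_L/MP_K = (2/3)·(K/L)/(2/3) = (K/L). Setting this equal to 12.5/100 = 0.125 gives K = 0.125L.
Substituting into Q = 256: 4·L^(2/3)·(0.125L)^(2/3) = 256.
Solving, L = 64 and K = 8.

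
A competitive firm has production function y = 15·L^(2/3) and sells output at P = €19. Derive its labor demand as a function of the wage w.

L(w) = 6859000/w³

MP_L = (2/3)·15·L^(-1/3) = 10·L^(-1/3).
Setting P·MP_L = w: 190·L^(-1/3) = w.
Solving for L: L^(-1/3) = w/190, so L = (190/w)^(3).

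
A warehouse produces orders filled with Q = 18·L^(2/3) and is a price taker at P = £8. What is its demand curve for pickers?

L(w) = 884736/w³

MP_L = (2/3)·18·L^(-1/3) = 12·L^(-1/3).
Setting P·MP_L = w: 96·L^(-1/3) = w.
Solving for L: L^(-1/3) = w/96, so L = (96/w)^(3).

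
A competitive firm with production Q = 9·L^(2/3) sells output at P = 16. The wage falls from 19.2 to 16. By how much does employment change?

From P·MP_L = w with MP_L = 6·L^(-1/3), the labor demand is L(w) = (96/w)^(3).
At w = 19.2: L = 125. At w = 16: L = 216.
ΔL = 216 − 125 = 91.

ΔL = 91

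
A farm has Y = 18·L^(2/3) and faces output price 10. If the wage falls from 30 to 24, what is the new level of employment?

L* = 125

From P·MP_L = w with MP_L = 12·L^(-1/3), the labor demand is L(w) = (120/w)^(3).
At w = 30: L = 64. At w = 24: L = 125.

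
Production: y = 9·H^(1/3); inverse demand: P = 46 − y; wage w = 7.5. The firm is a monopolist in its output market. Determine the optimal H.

H* = 8

Marginal revenue from the inverse demand is MR = 46 − 2y.
The marginal product is MP_H = 3·H^(-2/3).
A monopolist hires until marginal revenue product equals the wage: MR·MP_H = w.
At H, y = 9·H^(1/3). Substituting and solving: (46 − 18·H^(1/3))·3·H^(-2/3) = 7.5 gives H = 8.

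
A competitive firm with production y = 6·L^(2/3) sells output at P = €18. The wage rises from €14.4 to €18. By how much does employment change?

From P·MP_L = w with MP_L = 4·L^(-1/3), the labor demand is L(w) = (72/w)^(3).
At w = 14.4: L = 125. At w = 18: L = 64.
ΔL = 64 − 125 = -61.

ΔL = -61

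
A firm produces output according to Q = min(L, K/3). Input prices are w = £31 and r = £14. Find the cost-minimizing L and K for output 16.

L* = 16, K* = 48

With a fixed-proportions technology, the cost-minimizing bundle uses no slack in either input: L = K/3 = Q.
So L = 16 and K = 3·16 = 48.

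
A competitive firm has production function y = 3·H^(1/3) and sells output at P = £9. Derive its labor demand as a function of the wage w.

MP_H = (1/3)·3·H^(-2/3) = H^(-2/3).
Setting P·MP_H = w: 9·H^(-2/3) = w.
Solving for H: H^(-2/3) = w/9, so H = (9/w)^(3/2).

H(w) = (9/w)^(3/2)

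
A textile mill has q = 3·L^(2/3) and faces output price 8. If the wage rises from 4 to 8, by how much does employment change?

ΔL = -56

From P·MP_L = w with MP_L = 2·L^(-1/3), the labor demand is L(w) = (16/w)^(3).
At w = 4: L = 64. At w = 8: L = 8.
ΔL = 8 − 64 = -56.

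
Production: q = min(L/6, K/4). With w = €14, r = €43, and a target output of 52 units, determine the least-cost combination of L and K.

With a fixed-proportions technology, the cost-minimizing bundle uses no slack in either input: L/6 = K/4 = q.
So L = 6·52 = 312 and K = 4·52 = 208.

L* = 312, K* = 208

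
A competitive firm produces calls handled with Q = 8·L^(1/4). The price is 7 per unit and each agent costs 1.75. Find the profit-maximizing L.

L* = 16

MP_L = (1/4)·8·L^(-3/4) = 2·L^(-3/4).
Profit maximization for a price taker requires P·MP_L = w: 7·2·L^(-3/4) = 1.75.
So L^(-3/4) = 0.125, which gives L = 16.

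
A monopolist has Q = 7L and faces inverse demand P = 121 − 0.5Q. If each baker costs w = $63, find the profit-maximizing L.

Marginal revenue from the inverse demand is MR = 121 − Q.
The marginal product is MP_L = 7.
A monopolist hires until marginal revenue product equals the wage: MR·MP_L = w.
(121 − 7L)·7 = 63, so L = 16.

L* = 16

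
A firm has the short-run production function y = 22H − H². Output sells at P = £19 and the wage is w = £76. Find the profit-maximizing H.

H* = 9

The marginal product of H is MP_H = 22 − 2H.
A price-taking firm hires until the value of the marginal product equals the wage: P·MP_H = w, so 19·(22 − 2H) = 76.
Then 22 − 2H = 4, giving H = 9.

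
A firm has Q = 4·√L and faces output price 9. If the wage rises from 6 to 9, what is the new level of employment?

L* = 4

From P·MP_L = w with MP_L = 2·L^(-1/2), the labor demand is L(w) = (18/w)^(2).
At w = 6: L = 9. At w = 9: L = 4.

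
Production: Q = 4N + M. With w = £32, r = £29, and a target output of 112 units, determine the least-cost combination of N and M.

The inputs are perfect substitutes, so the firm uses whichever has the lower cost per unit of output.
Cost per unit of output via N is 8; via M it is 29. N is cheaper.
Producing Q = 112 with N alone: N = 28, M = 0.

N* = 28, M* = 0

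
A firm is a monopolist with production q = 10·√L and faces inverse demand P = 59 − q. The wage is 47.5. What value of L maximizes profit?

Marginal revenue from the inverse demand is MR = 59 − 2q.
The marginal product is MP_L = 5·L^(-1/2).
A monopolist hires until marginal revenue product equals the wage: MR·MP_L = w.
At L, q = 10·√L. Substituting and solving: (59 − 20·√L)·5·L^(-1/2) = 47.5 gives L = 4.

L* = 4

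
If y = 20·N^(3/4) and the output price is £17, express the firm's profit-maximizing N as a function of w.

N(w) = (255/w)^(4)

MP_N = (3/4)·20·N^(-1/4) = 15·N^(-1/4).
Setting P·MP_N = w: 255·N^(-1/4) = w.
Solving for N: N^(-1/4) = w/255, so N = (255/w)^(4).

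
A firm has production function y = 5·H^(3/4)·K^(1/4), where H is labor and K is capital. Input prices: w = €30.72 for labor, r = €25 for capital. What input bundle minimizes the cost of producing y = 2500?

H* = 625, K* = 256

Cost minimization requires the marginal rate of technical substitution to equal the input-price ratio: MP_H/MP_K = w/r.
Here MP_H/MP_K = (3/4)·(K/H)/(1/4) = 3·(K/H). Setting this equal to 30.72/25 = 1.2288 gives K = 0.4096H.
Substituting into y = 2500: 5·H^(3/4)·(0.4096H)^(1/4) = 2500.
Solving, H = 625 and K = 256.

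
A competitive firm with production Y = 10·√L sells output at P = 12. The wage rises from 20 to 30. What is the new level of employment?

From P·MP_L = w with MP_L = 5·L^(-1/2), the labor demand is L(w) = (60/w)^(2).
At w = 20: L = 9. At w = 30: L = 4.

L* = 4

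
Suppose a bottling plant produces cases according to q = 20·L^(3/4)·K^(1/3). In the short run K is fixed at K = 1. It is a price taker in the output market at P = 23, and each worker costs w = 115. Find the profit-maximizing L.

With K = 1, MP_L = (3/4)·20·L^(-1/4)·1^(1/3) = 15·L^(-1/4).
Profit maximization for a price taker requires P·MP_L = w: 23·15·L^(-1/4) = 115.
So L^(-1/4) = 1/3, which gives L = 81.

L* = 81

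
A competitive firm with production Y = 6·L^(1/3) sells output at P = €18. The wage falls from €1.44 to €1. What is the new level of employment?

L* = 216

From P·MP_L = w with MP_L = 2·L^(-2/3), the labor demand is L(w) = (36/w)^(3/2).
At w = 1.44: L = 125. At w = 1: L = 216.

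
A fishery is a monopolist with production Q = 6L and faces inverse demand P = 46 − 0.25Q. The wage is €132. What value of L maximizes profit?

L* = 8

Marginal revenue from the inverse demand is MR = 46 − 0.5Q.
The marginal product is MP_L = 6.
A monopolist hires until marginal revenue product equals the wage: MR·MP_L = w.
(46 − 3L)·6 = 132, so L = 8.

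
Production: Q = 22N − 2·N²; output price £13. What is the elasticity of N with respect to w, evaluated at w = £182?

ε = -1.75

From P·MP_N = w with MP_N = 22 − 4N, labor demand is N(w) = (22 − w/13)/4.
dN/dw = −1/(52) = -1/52.
At w = 182, N = 2, so ε = (dN/dw)·(w/N) = (-1/52)·(182/2) = -1.75.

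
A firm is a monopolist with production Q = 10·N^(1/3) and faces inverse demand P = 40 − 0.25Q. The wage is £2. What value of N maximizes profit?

Marginal revenue from the inverse demand is MR = 40 − 0.5Q.
The marginal product is MP_N = (10/3)·N^(-2/3).
A monopolist hires until marginal revenue product equals the wage: MR·MP_N = w.
At N, Q = 10·N^(1/3). Substituting and solving: (40 − 5·N^(1/3))·(10/3)·N^(-2/3) = 2 gives N = 125.

N* = 125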